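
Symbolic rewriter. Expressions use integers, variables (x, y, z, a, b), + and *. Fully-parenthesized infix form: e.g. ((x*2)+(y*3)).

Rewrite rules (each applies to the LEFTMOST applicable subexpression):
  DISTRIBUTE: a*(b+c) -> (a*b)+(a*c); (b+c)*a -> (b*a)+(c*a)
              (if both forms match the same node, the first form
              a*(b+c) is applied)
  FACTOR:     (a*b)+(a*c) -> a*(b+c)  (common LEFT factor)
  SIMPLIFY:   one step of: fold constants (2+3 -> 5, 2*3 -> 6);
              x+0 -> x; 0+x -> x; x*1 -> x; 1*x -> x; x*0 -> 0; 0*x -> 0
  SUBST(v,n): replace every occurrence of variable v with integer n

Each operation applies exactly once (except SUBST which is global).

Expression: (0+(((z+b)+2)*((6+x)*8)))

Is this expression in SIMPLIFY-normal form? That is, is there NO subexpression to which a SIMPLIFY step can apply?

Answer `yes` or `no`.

Expression: (0+(((z+b)+2)*((6+x)*8)))
Scanning for simplifiable subexpressions (pre-order)...
  at root: (0+(((z+b)+2)*((6+x)*8))) (SIMPLIFIABLE)
  at R: (((z+b)+2)*((6+x)*8)) (not simplifiable)
  at RL: ((z+b)+2) (not simplifiable)
  at RLL: (z+b) (not simplifiable)
  at RR: ((6+x)*8) (not simplifiable)
  at RRL: (6+x) (not simplifiable)
Found simplifiable subexpr at path root: (0+(((z+b)+2)*((6+x)*8)))
One SIMPLIFY step would give: (((z+b)+2)*((6+x)*8))
-> NOT in normal form.

Answer: no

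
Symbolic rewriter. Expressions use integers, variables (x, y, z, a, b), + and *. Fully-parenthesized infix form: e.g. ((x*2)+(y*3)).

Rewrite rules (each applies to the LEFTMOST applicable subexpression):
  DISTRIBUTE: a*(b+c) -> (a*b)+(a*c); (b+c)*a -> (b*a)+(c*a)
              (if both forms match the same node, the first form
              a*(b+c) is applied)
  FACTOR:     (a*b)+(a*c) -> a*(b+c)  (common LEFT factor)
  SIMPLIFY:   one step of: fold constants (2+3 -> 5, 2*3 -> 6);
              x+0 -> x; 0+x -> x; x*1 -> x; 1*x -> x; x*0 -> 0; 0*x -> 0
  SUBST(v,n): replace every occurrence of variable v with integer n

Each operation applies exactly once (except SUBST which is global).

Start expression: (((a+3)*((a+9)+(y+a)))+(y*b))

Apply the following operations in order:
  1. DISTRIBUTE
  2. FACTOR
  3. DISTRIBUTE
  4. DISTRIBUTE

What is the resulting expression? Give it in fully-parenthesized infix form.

Answer: (((((a+3)*a)+((a+3)*9))+((a+3)*(y+a)))+(y*b))

Derivation:
Start: (((a+3)*((a+9)+(y+a)))+(y*b))
Apply DISTRIBUTE at L (target: ((a+3)*((a+9)+(y+a)))): (((a+3)*((a+9)+(y+a)))+(y*b)) -> ((((a+3)*(a+9))+((a+3)*(y+a)))+(y*b))
Apply FACTOR at L (target: (((a+3)*(a+9))+((a+3)*(y+a)))): ((((a+3)*(a+9))+((a+3)*(y+a)))+(y*b)) -> (((a+3)*((a+9)+(y+a)))+(y*b))
Apply DISTRIBUTE at L (target: ((a+3)*((a+9)+(y+a)))): (((a+3)*((a+9)+(y+a)))+(y*b)) -> ((((a+3)*(a+9))+((a+3)*(y+a)))+(y*b))
Apply DISTRIBUTE at LL (target: ((a+3)*(a+9))): ((((a+3)*(a+9))+((a+3)*(y+a)))+(y*b)) -> (((((a+3)*a)+((a+3)*9))+((a+3)*(y+a)))+(y*b))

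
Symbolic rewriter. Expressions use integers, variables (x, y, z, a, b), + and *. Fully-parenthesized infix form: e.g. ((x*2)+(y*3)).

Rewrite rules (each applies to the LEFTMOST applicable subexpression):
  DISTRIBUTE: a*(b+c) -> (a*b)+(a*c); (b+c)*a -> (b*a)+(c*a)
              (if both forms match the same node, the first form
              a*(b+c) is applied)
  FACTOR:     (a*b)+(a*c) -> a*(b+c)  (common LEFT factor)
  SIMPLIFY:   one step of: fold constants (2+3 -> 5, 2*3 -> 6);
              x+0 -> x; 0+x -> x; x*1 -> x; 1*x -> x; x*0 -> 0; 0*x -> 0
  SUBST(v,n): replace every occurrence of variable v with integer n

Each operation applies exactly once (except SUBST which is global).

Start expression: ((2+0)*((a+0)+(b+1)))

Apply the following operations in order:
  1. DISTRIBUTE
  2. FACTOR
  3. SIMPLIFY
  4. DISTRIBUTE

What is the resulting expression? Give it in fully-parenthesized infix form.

Answer: ((2*(a+0))+(2*(b+1)))

Derivation:
Start: ((2+0)*((a+0)+(b+1)))
Apply DISTRIBUTE at root (target: ((2+0)*((a+0)+(b+1)))): ((2+0)*((a+0)+(b+1))) -> (((2+0)*(a+0))+((2+0)*(b+1)))
Apply FACTOR at root (target: (((2+0)*(a+0))+((2+0)*(b+1)))): (((2+0)*(a+0))+((2+0)*(b+1))) -> ((2+0)*((a+0)+(b+1)))
Apply SIMPLIFY at L (target: (2+0)): ((2+0)*((a+0)+(b+1))) -> (2*((a+0)+(b+1)))
Apply DISTRIBUTE at root (target: (2*((a+0)+(b+1)))): (2*((a+0)+(b+1))) -> ((2*(a+0))+(2*(b+1)))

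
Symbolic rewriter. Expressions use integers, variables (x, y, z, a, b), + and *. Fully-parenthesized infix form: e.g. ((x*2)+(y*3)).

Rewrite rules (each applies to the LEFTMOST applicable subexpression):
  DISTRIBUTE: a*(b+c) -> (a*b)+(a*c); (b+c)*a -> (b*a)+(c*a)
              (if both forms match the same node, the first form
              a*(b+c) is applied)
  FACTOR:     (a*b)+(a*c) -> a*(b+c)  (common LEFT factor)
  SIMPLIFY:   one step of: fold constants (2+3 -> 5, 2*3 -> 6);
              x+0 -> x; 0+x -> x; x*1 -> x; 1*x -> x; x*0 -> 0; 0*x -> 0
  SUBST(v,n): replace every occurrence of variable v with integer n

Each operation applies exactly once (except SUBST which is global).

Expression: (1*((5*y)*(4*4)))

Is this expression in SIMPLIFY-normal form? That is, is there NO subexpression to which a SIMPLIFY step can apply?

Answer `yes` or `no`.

Answer: no

Derivation:
Expression: (1*((5*y)*(4*4)))
Scanning for simplifiable subexpressions (pre-order)...
  at root: (1*((5*y)*(4*4))) (SIMPLIFIABLE)
  at R: ((5*y)*(4*4)) (not simplifiable)
  at RL: (5*y) (not simplifiable)
  at RR: (4*4) (SIMPLIFIABLE)
Found simplifiable subexpr at path root: (1*((5*y)*(4*4)))
One SIMPLIFY step would give: ((5*y)*(4*4))
-> NOT in normal form.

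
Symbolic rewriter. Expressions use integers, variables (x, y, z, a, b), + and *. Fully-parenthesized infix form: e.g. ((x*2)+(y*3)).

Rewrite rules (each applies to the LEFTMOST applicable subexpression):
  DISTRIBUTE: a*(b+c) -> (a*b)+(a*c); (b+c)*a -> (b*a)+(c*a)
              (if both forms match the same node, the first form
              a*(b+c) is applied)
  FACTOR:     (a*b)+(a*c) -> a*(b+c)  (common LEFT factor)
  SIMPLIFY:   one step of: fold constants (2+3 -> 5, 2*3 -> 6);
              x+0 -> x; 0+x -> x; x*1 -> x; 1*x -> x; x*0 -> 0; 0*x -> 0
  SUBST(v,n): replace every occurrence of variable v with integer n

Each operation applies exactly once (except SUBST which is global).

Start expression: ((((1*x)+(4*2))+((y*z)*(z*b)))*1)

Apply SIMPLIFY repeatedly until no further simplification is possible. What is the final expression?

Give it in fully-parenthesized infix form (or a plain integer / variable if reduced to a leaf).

Answer: ((x+8)+((y*z)*(z*b)))

Derivation:
Start: ((((1*x)+(4*2))+((y*z)*(z*b)))*1)
Step 1: at root: ((((1*x)+(4*2))+((y*z)*(z*b)))*1) -> (((1*x)+(4*2))+((y*z)*(z*b))); overall: ((((1*x)+(4*2))+((y*z)*(z*b)))*1) -> (((1*x)+(4*2))+((y*z)*(z*b)))
Step 2: at LL: (1*x) -> x; overall: (((1*x)+(4*2))+((y*z)*(z*b))) -> ((x+(4*2))+((y*z)*(z*b)))
Step 3: at LR: (4*2) -> 8; overall: ((x+(4*2))+((y*z)*(z*b))) -> ((x+8)+((y*z)*(z*b)))
Fixed point: ((x+8)+((y*z)*(z*b)))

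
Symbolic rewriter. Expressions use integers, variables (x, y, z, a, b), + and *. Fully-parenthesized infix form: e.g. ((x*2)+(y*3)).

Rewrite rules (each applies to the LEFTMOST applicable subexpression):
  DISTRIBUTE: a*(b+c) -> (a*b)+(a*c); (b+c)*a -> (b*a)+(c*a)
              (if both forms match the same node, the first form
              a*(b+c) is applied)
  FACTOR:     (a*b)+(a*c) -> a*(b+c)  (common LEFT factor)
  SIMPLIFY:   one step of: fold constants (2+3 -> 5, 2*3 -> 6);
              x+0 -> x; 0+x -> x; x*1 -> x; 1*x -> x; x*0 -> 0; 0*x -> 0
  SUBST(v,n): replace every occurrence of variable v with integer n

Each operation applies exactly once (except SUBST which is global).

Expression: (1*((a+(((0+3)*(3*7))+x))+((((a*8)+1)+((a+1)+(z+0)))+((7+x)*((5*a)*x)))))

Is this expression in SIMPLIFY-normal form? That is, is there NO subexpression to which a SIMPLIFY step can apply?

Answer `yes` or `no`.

Expression: (1*((a+(((0+3)*(3*7))+x))+((((a*8)+1)+((a+1)+(z+0)))+((7+x)*((5*a)*x)))))
Scanning for simplifiable subexpressions (pre-order)...
  at root: (1*((a+(((0+3)*(3*7))+x))+((((a*8)+1)+((a+1)+(z+0)))+((7+x)*((5*a)*x))))) (SIMPLIFIABLE)
  at R: ((a+(((0+3)*(3*7))+x))+((((a*8)+1)+((a+1)+(z+0)))+((7+x)*((5*a)*x)))) (not simplifiable)
  at RL: (a+(((0+3)*(3*7))+x)) (not simplifiable)
  at RLR: (((0+3)*(3*7))+x) (not simplifiable)
  at RLRL: ((0+3)*(3*7)) (not simplifiable)
  at RLRLL: (0+3) (SIMPLIFIABLE)
  at RLRLR: (3*7) (SIMPLIFIABLE)
  at RR: ((((a*8)+1)+((a+1)+(z+0)))+((7+x)*((5*a)*x))) (not simplifiable)
  at RRL: (((a*8)+1)+((a+1)+(z+0))) (not simplifiable)
  at RRLL: ((a*8)+1) (not simplifiable)
  at RRLLL: (a*8) (not simplifiable)
  at RRLR: ((a+1)+(z+0)) (not simplifiable)
  at RRLRL: (a+1) (not simplifiable)
  at RRLRR: (z+0) (SIMPLIFIABLE)
  at RRR: ((7+x)*((5*a)*x)) (not simplifiable)
  at RRRL: (7+x) (not simplifiable)
  at RRRR: ((5*a)*x) (not simplifiable)
  at RRRRL: (5*a) (not simplifiable)
Found simplifiable subexpr at path root: (1*((a+(((0+3)*(3*7))+x))+((((a*8)+1)+((a+1)+(z+0)))+((7+x)*((5*a)*x)))))
One SIMPLIFY step would give: ((a+(((0+3)*(3*7))+x))+((((a*8)+1)+((a+1)+(z+0)))+((7+x)*((5*a)*x))))
-> NOT in normal form.

Answer: no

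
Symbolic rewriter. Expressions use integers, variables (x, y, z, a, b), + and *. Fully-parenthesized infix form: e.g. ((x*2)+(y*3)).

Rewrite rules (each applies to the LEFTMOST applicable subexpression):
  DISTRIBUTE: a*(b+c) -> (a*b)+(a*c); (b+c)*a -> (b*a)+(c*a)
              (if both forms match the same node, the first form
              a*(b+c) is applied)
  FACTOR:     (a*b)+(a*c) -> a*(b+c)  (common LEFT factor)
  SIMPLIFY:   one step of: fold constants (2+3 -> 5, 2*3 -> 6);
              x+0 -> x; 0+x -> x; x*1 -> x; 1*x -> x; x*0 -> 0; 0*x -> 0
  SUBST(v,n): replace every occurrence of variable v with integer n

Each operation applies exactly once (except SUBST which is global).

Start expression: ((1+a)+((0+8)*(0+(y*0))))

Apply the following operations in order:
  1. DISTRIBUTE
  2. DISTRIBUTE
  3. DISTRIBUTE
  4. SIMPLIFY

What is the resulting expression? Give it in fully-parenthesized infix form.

Start: ((1+a)+((0+8)*(0+(y*0))))
Apply DISTRIBUTE at R (target: ((0+8)*(0+(y*0)))): ((1+a)+((0+8)*(0+(y*0)))) -> ((1+a)+(((0+8)*0)+((0+8)*(y*0))))
Apply DISTRIBUTE at RL (target: ((0+8)*0)): ((1+a)+(((0+8)*0)+((0+8)*(y*0)))) -> ((1+a)+(((0*0)+(8*0))+((0+8)*(y*0))))
Apply DISTRIBUTE at RR (target: ((0+8)*(y*0))): ((1+a)+(((0*0)+(8*0))+((0+8)*(y*0)))) -> ((1+a)+(((0*0)+(8*0))+((0*(y*0))+(8*(y*0)))))
Apply SIMPLIFY at RLL (target: (0*0)): ((1+a)+(((0*0)+(8*0))+((0*(y*0))+(8*(y*0))))) -> ((1+a)+((0+(8*0))+((0*(y*0))+(8*(y*0)))))

Answer: ((1+a)+((0+(8*0))+((0*(y*0))+(8*(y*0)))))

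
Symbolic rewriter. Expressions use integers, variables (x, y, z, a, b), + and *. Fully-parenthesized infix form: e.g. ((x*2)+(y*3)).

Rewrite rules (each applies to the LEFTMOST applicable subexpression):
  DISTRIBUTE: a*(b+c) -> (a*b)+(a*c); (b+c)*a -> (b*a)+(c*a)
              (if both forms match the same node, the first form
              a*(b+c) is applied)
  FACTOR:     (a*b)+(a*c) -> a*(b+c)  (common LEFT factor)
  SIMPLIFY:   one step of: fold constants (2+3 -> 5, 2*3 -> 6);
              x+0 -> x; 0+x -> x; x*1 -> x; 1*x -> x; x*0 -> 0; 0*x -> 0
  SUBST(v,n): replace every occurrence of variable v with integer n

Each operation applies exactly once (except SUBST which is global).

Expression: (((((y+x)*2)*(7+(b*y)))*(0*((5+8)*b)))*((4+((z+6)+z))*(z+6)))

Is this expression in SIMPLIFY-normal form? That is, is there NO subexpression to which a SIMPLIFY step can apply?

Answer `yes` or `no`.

Expression: (((((y+x)*2)*(7+(b*y)))*(0*((5+8)*b)))*((4+((z+6)+z))*(z+6)))
Scanning for simplifiable subexpressions (pre-order)...
  at root: (((((y+x)*2)*(7+(b*y)))*(0*((5+8)*b)))*((4+((z+6)+z))*(z+6))) (not simplifiable)
  at L: ((((y+x)*2)*(7+(b*y)))*(0*((5+8)*b))) (not simplifiable)
  at LL: (((y+x)*2)*(7+(b*y))) (not simplifiable)
  at LLL: ((y+x)*2) (not simplifiable)
  at LLLL: (y+x) (not simplifiable)
  at LLR: (7+(b*y)) (not simplifiable)
  at LLRR: (b*y) (not simplifiable)
  at LR: (0*((5+8)*b)) (SIMPLIFIABLE)
  at LRR: ((5+8)*b) (not simplifiable)
  at LRRL: (5+8) (SIMPLIFIABLE)
  at R: ((4+((z+6)+z))*(z+6)) (not simplifiable)
  at RL: (4+((z+6)+z)) (not simplifiable)
  at RLR: ((z+6)+z) (not simplifiable)
  at RLRL: (z+6) (not simplifiable)
  at RR: (z+6) (not simplifiable)
Found simplifiable subexpr at path LR: (0*((5+8)*b))
One SIMPLIFY step would give: (((((y+x)*2)*(7+(b*y)))*0)*((4+((z+6)+z))*(z+6)))
-> NOT in normal form.

Answer: no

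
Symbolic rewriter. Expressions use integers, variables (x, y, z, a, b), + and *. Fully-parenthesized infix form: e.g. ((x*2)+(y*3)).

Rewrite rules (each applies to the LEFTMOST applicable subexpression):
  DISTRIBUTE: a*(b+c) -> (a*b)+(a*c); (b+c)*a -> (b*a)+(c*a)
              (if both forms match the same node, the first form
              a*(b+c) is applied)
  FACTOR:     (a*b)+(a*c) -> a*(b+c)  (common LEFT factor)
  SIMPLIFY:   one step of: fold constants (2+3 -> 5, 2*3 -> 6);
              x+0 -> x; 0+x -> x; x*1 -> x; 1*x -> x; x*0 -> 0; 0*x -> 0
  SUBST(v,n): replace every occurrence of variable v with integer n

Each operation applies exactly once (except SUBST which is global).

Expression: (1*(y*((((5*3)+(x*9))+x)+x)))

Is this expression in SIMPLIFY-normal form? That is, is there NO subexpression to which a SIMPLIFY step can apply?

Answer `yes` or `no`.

Expression: (1*(y*((((5*3)+(x*9))+x)+x)))
Scanning for simplifiable subexpressions (pre-order)...
  at root: (1*(y*((((5*3)+(x*9))+x)+x))) (SIMPLIFIABLE)
  at R: (y*((((5*3)+(x*9))+x)+x)) (not simplifiable)
  at RR: ((((5*3)+(x*9))+x)+x) (not simplifiable)
  at RRL: (((5*3)+(x*9))+x) (not simplifiable)
  at RRLL: ((5*3)+(x*9)) (not simplifiable)
  at RRLLL: (5*3) (SIMPLIFIABLE)
  at RRLLR: (x*9) (not simplifiable)
Found simplifiable subexpr at path root: (1*(y*((((5*3)+(x*9))+x)+x)))
One SIMPLIFY step would give: (y*((((5*3)+(x*9))+x)+x))
-> NOT in normal form.

Answer: no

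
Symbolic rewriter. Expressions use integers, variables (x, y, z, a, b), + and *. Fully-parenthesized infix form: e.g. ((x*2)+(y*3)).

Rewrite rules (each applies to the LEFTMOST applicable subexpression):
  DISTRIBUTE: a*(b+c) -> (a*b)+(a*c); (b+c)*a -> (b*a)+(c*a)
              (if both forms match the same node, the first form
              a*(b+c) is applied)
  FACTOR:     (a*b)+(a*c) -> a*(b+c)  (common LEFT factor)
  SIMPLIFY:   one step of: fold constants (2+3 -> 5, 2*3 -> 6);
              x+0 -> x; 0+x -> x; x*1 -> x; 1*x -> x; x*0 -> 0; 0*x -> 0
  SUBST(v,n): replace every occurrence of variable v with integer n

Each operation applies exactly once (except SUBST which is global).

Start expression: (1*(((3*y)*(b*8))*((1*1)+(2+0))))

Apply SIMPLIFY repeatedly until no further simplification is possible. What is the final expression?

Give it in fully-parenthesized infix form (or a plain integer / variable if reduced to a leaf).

Start: (1*(((3*y)*(b*8))*((1*1)+(2+0))))
Step 1: at root: (1*(((3*y)*(b*8))*((1*1)+(2+0)))) -> (((3*y)*(b*8))*((1*1)+(2+0))); overall: (1*(((3*y)*(b*8))*((1*1)+(2+0)))) -> (((3*y)*(b*8))*((1*1)+(2+0)))
Step 2: at RL: (1*1) -> 1; overall: (((3*y)*(b*8))*((1*1)+(2+0))) -> (((3*y)*(b*8))*(1+(2+0)))
Step 3: at RR: (2+0) -> 2; overall: (((3*y)*(b*8))*(1+(2+0))) -> (((3*y)*(b*8))*(1+2))
Step 4: at R: (1+2) -> 3; overall: (((3*y)*(b*8))*(1+2)) -> (((3*y)*(b*8))*3)
Fixed point: (((3*y)*(b*8))*3)

Answer: (((3*y)*(b*8))*3)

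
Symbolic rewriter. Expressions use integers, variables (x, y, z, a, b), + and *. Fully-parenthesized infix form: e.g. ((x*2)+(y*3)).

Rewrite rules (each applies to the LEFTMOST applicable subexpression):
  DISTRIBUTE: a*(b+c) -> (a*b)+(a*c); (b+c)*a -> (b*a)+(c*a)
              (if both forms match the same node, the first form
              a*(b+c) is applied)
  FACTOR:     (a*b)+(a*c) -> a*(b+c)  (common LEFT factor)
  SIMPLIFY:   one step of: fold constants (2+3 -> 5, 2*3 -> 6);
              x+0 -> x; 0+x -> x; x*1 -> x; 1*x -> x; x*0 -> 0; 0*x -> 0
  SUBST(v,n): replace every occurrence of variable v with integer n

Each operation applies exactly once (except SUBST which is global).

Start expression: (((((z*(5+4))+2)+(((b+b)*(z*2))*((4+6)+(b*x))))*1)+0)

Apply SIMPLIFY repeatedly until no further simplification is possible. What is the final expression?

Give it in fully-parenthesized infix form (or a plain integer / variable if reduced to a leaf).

Answer: (((z*9)+2)+(((b+b)*(z*2))*(10+(b*x))))

Derivation:
Start: (((((z*(5+4))+2)+(((b+b)*(z*2))*((4+6)+(b*x))))*1)+0)
Step 1: at root: (((((z*(5+4))+2)+(((b+b)*(z*2))*((4+6)+(b*x))))*1)+0) -> ((((z*(5+4))+2)+(((b+b)*(z*2))*((4+6)+(b*x))))*1); overall: (((((z*(5+4))+2)+(((b+b)*(z*2))*((4+6)+(b*x))))*1)+0) -> ((((z*(5+4))+2)+(((b+b)*(z*2))*((4+6)+(b*x))))*1)
Step 2: at root: ((((z*(5+4))+2)+(((b+b)*(z*2))*((4+6)+(b*x))))*1) -> (((z*(5+4))+2)+(((b+b)*(z*2))*((4+6)+(b*x)))); overall: ((((z*(5+4))+2)+(((b+b)*(z*2))*((4+6)+(b*x))))*1) -> (((z*(5+4))+2)+(((b+b)*(z*2))*((4+6)+(b*x))))
Step 3: at LLR: (5+4) -> 9; overall: (((z*(5+4))+2)+(((b+b)*(z*2))*((4+6)+(b*x)))) -> (((z*9)+2)+(((b+b)*(z*2))*((4+6)+(b*x))))
Step 4: at RRL: (4+6) -> 10; overall: (((z*9)+2)+(((b+b)*(z*2))*((4+6)+(b*x)))) -> (((z*9)+2)+(((b+b)*(z*2))*(10+(b*x))))
Fixed point: (((z*9)+2)+(((b+b)*(z*2))*(10+(b*x))))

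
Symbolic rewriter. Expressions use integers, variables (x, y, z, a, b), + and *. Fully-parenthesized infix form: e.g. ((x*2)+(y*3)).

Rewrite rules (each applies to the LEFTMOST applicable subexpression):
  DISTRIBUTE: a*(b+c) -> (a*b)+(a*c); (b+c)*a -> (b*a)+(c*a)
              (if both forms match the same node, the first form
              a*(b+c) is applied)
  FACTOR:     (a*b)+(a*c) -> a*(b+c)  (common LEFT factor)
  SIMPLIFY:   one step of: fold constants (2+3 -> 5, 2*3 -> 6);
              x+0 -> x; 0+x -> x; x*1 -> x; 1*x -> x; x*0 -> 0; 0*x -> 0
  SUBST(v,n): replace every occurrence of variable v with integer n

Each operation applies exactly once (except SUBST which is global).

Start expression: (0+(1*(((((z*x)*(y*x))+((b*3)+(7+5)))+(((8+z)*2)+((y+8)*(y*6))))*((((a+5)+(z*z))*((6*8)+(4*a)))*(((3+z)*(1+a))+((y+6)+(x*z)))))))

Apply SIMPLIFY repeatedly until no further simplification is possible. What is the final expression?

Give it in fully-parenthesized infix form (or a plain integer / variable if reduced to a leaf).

Start: (0+(1*(((((z*x)*(y*x))+((b*3)+(7+5)))+(((8+z)*2)+((y+8)*(y*6))))*((((a+5)+(z*z))*((6*8)+(4*a)))*(((3+z)*(1+a))+((y+6)+(x*z)))))))
Step 1: at root: (0+(1*(((((z*x)*(y*x))+((b*3)+(7+5)))+(((8+z)*2)+((y+8)*(y*6))))*((((a+5)+(z*z))*((6*8)+(4*a)))*(((3+z)*(1+a))+((y+6)+(x*z))))))) -> (1*(((((z*x)*(y*x))+((b*3)+(7+5)))+(((8+z)*2)+((y+8)*(y*6))))*((((a+5)+(z*z))*((6*8)+(4*a)))*(((3+z)*(1+a))+((y+6)+(x*z)))))); overall: (0+(1*(((((z*x)*(y*x))+((b*3)+(7+5)))+(((8+z)*2)+((y+8)*(y*6))))*((((a+5)+(z*z))*((6*8)+(4*a)))*(((3+z)*(1+a))+((y+6)+(x*z))))))) -> (1*(((((z*x)*(y*x))+((b*3)+(7+5)))+(((8+z)*2)+((y+8)*(y*6))))*((((a+5)+(z*z))*((6*8)+(4*a)))*(((3+z)*(1+a))+((y+6)+(x*z))))))
Step 2: at root: (1*(((((z*x)*(y*x))+((b*3)+(7+5)))+(((8+z)*2)+((y+8)*(y*6))))*((((a+5)+(z*z))*((6*8)+(4*a)))*(((3+z)*(1+a))+((y+6)+(x*z)))))) -> (((((z*x)*(y*x))+((b*3)+(7+5)))+(((8+z)*2)+((y+8)*(y*6))))*((((a+5)+(z*z))*((6*8)+(4*a)))*(((3+z)*(1+a))+((y+6)+(x*z))))); overall: (1*(((((z*x)*(y*x))+((b*3)+(7+5)))+(((8+z)*2)+((y+8)*(y*6))))*((((a+5)+(z*z))*((6*8)+(4*a)))*(((3+z)*(1+a))+((y+6)+(x*z)))))) -> (((((z*x)*(y*x))+((b*3)+(7+5)))+(((8+z)*2)+((y+8)*(y*6))))*((((a+5)+(z*z))*((6*8)+(4*a)))*(((3+z)*(1+a))+((y+6)+(x*z)))))
Step 3: at LLRR: (7+5) -> 12; overall: (((((z*x)*(y*x))+((b*3)+(7+5)))+(((8+z)*2)+((y+8)*(y*6))))*((((a+5)+(z*z))*((6*8)+(4*a)))*(((3+z)*(1+a))+((y+6)+(x*z))))) -> (((((z*x)*(y*x))+((b*3)+12))+(((8+z)*2)+((y+8)*(y*6))))*((((a+5)+(z*z))*((6*8)+(4*a)))*(((3+z)*(1+a))+((y+6)+(x*z)))))
Step 4: at RLRL: (6*8) -> 48; overall: (((((z*x)*(y*x))+((b*3)+12))+(((8+z)*2)+((y+8)*(y*6))))*((((a+5)+(z*z))*((6*8)+(4*a)))*(((3+z)*(1+a))+((y+6)+(x*z))))) -> (((((z*x)*(y*x))+((b*3)+12))+(((8+z)*2)+((y+8)*(y*6))))*((((a+5)+(z*z))*(48+(4*a)))*(((3+z)*(1+a))+((y+6)+(x*z)))))
Fixed point: (((((z*x)*(y*x))+((b*3)+12))+(((8+z)*2)+((y+8)*(y*6))))*((((a+5)+(z*z))*(48+(4*a)))*(((3+z)*(1+a))+((y+6)+(x*z)))))

Answer: (((((z*x)*(y*x))+((b*3)+12))+(((8+z)*2)+((y+8)*(y*6))))*((((a+5)+(z*z))*(48+(4*a)))*(((3+z)*(1+a))+((y+6)+(x*z)))))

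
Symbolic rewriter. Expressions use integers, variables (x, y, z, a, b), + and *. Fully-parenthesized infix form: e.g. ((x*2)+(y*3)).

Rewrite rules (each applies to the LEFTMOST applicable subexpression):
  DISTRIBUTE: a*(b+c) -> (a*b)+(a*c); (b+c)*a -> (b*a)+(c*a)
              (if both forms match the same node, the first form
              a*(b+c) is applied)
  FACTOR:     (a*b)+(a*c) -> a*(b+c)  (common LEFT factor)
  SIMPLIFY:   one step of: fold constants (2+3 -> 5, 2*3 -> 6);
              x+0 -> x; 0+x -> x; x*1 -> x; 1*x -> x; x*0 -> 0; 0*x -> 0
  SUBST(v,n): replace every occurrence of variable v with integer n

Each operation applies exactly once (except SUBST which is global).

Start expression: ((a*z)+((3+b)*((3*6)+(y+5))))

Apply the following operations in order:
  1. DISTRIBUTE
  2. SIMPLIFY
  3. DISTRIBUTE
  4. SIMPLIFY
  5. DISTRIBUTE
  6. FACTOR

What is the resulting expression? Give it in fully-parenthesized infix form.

Start: ((a*z)+((3+b)*((3*6)+(y+5))))
Apply DISTRIBUTE at R (target: ((3+b)*((3*6)+(y+5)))): ((a*z)+((3+b)*((3*6)+(y+5)))) -> ((a*z)+(((3+b)*(3*6))+((3+b)*(y+5))))
Apply SIMPLIFY at RLR (target: (3*6)): ((a*z)+(((3+b)*(3*6))+((3+b)*(y+5)))) -> ((a*z)+(((3+b)*18)+((3+b)*(y+5))))
Apply DISTRIBUTE at RL (target: ((3+b)*18)): ((a*z)+(((3+b)*18)+((3+b)*(y+5)))) -> ((a*z)+(((3*18)+(b*18))+((3+b)*(y+5))))
Apply SIMPLIFY at RLL (target: (3*18)): ((a*z)+(((3*18)+(b*18))+((3+b)*(y+5)))) -> ((a*z)+((54+(b*18))+((3+b)*(y+5))))
Apply DISTRIBUTE at RR (target: ((3+b)*(y+5))): ((a*z)+((54+(b*18))+((3+b)*(y+5)))) -> ((a*z)+((54+(b*18))+(((3+b)*y)+((3+b)*5))))
Apply FACTOR at RR (target: (((3+b)*y)+((3+b)*5))): ((a*z)+((54+(b*18))+(((3+b)*y)+((3+b)*5)))) -> ((a*z)+((54+(b*18))+((3+b)*(y+5))))

Answer: ((a*z)+((54+(b*18))+((3+b)*(y+5))))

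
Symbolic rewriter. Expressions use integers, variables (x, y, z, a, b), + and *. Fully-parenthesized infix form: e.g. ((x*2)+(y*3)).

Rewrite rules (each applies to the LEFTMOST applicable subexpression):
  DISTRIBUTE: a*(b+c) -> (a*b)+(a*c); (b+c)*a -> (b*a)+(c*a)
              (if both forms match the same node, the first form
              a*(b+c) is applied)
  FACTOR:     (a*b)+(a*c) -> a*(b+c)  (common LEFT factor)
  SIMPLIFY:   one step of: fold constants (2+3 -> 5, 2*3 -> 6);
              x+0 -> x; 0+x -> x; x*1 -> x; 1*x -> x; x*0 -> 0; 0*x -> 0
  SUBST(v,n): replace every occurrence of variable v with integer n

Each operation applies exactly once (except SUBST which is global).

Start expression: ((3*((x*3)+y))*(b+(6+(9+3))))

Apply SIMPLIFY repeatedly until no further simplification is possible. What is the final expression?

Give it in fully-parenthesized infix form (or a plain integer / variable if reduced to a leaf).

Answer: ((3*((x*3)+y))*(b+18))

Derivation:
Start: ((3*((x*3)+y))*(b+(6+(9+3))))
Step 1: at RRR: (9+3) -> 12; overall: ((3*((x*3)+y))*(b+(6+(9+3)))) -> ((3*((x*3)+y))*(b+(6+12)))
Step 2: at RR: (6+12) -> 18; overall: ((3*((x*3)+y))*(b+(6+12))) -> ((3*((x*3)+y))*(b+18))
Fixed point: ((3*((x*3)+y))*(b+18))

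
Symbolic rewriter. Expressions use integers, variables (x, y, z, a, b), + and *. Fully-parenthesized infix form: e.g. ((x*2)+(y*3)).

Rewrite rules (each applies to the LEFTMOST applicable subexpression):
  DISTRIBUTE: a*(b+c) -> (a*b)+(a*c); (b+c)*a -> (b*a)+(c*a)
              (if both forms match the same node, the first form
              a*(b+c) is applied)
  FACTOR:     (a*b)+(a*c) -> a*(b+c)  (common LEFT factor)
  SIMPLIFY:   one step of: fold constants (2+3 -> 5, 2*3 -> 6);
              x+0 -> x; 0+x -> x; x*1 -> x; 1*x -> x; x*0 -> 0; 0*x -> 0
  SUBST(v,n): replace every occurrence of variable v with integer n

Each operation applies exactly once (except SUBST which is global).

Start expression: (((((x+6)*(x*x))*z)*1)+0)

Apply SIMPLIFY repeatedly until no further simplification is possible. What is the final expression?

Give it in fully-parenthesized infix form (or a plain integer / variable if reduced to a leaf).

Start: (((((x+6)*(x*x))*z)*1)+0)
Step 1: at root: (((((x+6)*(x*x))*z)*1)+0) -> ((((x+6)*(x*x))*z)*1); overall: (((((x+6)*(x*x))*z)*1)+0) -> ((((x+6)*(x*x))*z)*1)
Step 2: at root: ((((x+6)*(x*x))*z)*1) -> (((x+6)*(x*x))*z); overall: ((((x+6)*(x*x))*z)*1) -> (((x+6)*(x*x))*z)
Fixed point: (((x+6)*(x*x))*z)

Answer: (((x+6)*(x*x))*z)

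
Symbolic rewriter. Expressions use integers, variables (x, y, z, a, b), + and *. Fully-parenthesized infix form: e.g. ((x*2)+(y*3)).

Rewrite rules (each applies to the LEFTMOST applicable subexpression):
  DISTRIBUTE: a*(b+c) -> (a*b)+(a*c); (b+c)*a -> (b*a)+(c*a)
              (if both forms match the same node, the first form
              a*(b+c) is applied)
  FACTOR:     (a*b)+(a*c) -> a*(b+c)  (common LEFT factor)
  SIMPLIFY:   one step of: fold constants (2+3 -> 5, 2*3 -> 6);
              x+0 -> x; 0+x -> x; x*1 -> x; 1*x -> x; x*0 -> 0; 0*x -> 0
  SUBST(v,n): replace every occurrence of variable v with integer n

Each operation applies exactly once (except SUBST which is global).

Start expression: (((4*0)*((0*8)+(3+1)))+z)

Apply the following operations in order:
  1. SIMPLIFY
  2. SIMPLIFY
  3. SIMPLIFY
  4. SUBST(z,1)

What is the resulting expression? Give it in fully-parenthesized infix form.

Answer: 1

Derivation:
Start: (((4*0)*((0*8)+(3+1)))+z)
Apply SIMPLIFY at LL (target: (4*0)): (((4*0)*((0*8)+(3+1)))+z) -> ((0*((0*8)+(3+1)))+z)
Apply SIMPLIFY at L (target: (0*((0*8)+(3+1)))): ((0*((0*8)+(3+1)))+z) -> (0+z)
Apply SIMPLIFY at root (target: (0+z)): (0+z) -> z
Apply SUBST(z,1): z -> 1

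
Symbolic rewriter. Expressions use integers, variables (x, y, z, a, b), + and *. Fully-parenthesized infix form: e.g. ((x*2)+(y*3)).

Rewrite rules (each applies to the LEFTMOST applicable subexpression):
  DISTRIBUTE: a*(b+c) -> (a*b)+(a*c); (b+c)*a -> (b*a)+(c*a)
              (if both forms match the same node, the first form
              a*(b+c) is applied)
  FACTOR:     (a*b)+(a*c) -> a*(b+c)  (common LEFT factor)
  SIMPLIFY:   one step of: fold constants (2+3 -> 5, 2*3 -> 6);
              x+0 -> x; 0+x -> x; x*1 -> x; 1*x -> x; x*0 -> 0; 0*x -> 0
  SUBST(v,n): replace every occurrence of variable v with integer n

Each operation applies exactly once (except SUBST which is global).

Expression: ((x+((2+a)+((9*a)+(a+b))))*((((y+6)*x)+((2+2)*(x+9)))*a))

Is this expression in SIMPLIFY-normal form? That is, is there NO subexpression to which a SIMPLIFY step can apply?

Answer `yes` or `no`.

Answer: no

Derivation:
Expression: ((x+((2+a)+((9*a)+(a+b))))*((((y+6)*x)+((2+2)*(x+9)))*a))
Scanning for simplifiable subexpressions (pre-order)...
  at root: ((x+((2+a)+((9*a)+(a+b))))*((((y+6)*x)+((2+2)*(x+9)))*a)) (not simplifiable)
  at L: (x+((2+a)+((9*a)+(a+b)))) (not simplifiable)
  at LR: ((2+a)+((9*a)+(a+b))) (not simplifiable)
  at LRL: (2+a) (not simplifiable)
  at LRR: ((9*a)+(a+b)) (not simplifiable)
  at LRRL: (9*a) (not simplifiable)
  at LRRR: (a+b) (not simplifiable)
  at R: ((((y+6)*x)+((2+2)*(x+9)))*a) (not simplifiable)
  at RL: (((y+6)*x)+((2+2)*(x+9))) (not simplifiable)
  at RLL: ((y+6)*x) (not simplifiable)
  at RLLL: (y+6) (not simplifiable)
  at RLR: ((2+2)*(x+9)) (not simplifiable)
  at RLRL: (2+2) (SIMPLIFIABLE)
  at RLRR: (x+9) (not simplifiable)
Found simplifiable subexpr at path RLRL: (2+2)
One SIMPLIFY step would give: ((x+((2+a)+((9*a)+(a+b))))*((((y+6)*x)+(4*(x+9)))*a))
-> NOT in normal form.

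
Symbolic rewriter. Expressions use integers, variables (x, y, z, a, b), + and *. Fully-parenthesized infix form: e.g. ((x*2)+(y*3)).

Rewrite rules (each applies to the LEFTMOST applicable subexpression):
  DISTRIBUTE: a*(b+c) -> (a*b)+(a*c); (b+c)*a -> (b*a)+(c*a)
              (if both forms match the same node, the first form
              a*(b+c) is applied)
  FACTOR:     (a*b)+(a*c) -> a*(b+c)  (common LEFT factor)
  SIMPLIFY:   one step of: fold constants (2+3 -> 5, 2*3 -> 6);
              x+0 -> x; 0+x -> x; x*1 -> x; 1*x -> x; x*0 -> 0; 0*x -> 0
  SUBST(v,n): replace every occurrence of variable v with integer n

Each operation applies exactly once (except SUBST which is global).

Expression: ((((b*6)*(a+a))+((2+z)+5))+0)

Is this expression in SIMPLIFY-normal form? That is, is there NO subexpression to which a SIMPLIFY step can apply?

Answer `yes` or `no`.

Expression: ((((b*6)*(a+a))+((2+z)+5))+0)
Scanning for simplifiable subexpressions (pre-order)...
  at root: ((((b*6)*(a+a))+((2+z)+5))+0) (SIMPLIFIABLE)
  at L: (((b*6)*(a+a))+((2+z)+5)) (not simplifiable)
  at LL: ((b*6)*(a+a)) (not simplifiable)
  at LLL: (b*6) (not simplifiable)
  at LLR: (a+a) (not simplifiable)
  at LR: ((2+z)+5) (not simplifiable)
  at LRL: (2+z) (not simplifiable)
Found simplifiable subexpr at path root: ((((b*6)*(a+a))+((2+z)+5))+0)
One SIMPLIFY step would give: (((b*6)*(a+a))+((2+z)+5))
-> NOT in normal form.

Answer: no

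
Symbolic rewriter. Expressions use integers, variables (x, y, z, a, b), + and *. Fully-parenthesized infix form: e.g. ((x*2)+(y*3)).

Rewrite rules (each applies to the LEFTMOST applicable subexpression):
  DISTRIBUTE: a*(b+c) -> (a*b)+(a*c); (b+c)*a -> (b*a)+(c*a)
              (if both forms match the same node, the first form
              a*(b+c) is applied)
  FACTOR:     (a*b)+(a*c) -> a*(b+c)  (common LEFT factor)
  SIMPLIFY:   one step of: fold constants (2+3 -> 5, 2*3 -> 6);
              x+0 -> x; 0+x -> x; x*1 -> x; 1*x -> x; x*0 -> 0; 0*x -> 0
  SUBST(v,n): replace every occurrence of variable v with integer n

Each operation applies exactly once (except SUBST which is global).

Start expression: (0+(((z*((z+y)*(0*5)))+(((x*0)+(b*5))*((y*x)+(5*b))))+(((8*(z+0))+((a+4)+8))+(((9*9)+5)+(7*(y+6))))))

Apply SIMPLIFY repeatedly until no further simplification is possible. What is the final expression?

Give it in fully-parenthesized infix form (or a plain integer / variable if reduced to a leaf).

Start: (0+(((z*((z+y)*(0*5)))+(((x*0)+(b*5))*((y*x)+(5*b))))+(((8*(z+0))+((a+4)+8))+(((9*9)+5)+(7*(y+6))))))
Step 1: at root: (0+(((z*((z+y)*(0*5)))+(((x*0)+(b*5))*((y*x)+(5*b))))+(((8*(z+0))+((a+4)+8))+(((9*9)+5)+(7*(y+6)))))) -> (((z*((z+y)*(0*5)))+(((x*0)+(b*5))*((y*x)+(5*b))))+(((8*(z+0))+((a+4)+8))+(((9*9)+5)+(7*(y+6))))); overall: (0+(((z*((z+y)*(0*5)))+(((x*0)+(b*5))*((y*x)+(5*b))))+(((8*(z+0))+((a+4)+8))+(((9*9)+5)+(7*(y+6)))))) -> (((z*((z+y)*(0*5)))+(((x*0)+(b*5))*((y*x)+(5*b))))+(((8*(z+0))+((a+4)+8))+(((9*9)+5)+(7*(y+6)))))
Step 2: at LLRR: (0*5) -> 0; overall: (((z*((z+y)*(0*5)))+(((x*0)+(b*5))*((y*x)+(5*b))))+(((8*(z+0))+((a+4)+8))+(((9*9)+5)+(7*(y+6))))) -> (((z*((z+y)*0))+(((x*0)+(b*5))*((y*x)+(5*b))))+(((8*(z+0))+((a+4)+8))+(((9*9)+5)+(7*(y+6)))))
Step 3: at LLR: ((z+y)*0) -> 0; overall: (((z*((z+y)*0))+(((x*0)+(b*5))*((y*x)+(5*b))))+(((8*(z+0))+((a+4)+8))+(((9*9)+5)+(7*(y+6))))) -> (((z*0)+(((x*0)+(b*5))*((y*x)+(5*b))))+(((8*(z+0))+((a+4)+8))+(((9*9)+5)+(7*(y+6)))))
Step 4: at LL: (z*0) -> 0; overall: (((z*0)+(((x*0)+(b*5))*((y*x)+(5*b))))+(((8*(z+0))+((a+4)+8))+(((9*9)+5)+(7*(y+6))))) -> ((0+(((x*0)+(b*5))*((y*x)+(5*b))))+(((8*(z+0))+((a+4)+8))+(((9*9)+5)+(7*(y+6)))))
Step 5: at L: (0+(((x*0)+(b*5))*((y*x)+(5*b)))) -> (((x*0)+(b*5))*((y*x)+(5*b))); overall: ((0+(((x*0)+(b*5))*((y*x)+(5*b))))+(((8*(z+0))+((a+4)+8))+(((9*9)+5)+(7*(y+6))))) -> ((((x*0)+(b*5))*((y*x)+(5*b)))+(((8*(z+0))+((a+4)+8))+(((9*9)+5)+(7*(y+6)))))
Step 6: at LLL: (x*0) -> 0; overall: ((((x*0)+(b*5))*((y*x)+(5*b)))+(((8*(z+0))+((a+4)+8))+(((9*9)+5)+(7*(y+6))))) -> (((0+(b*5))*((y*x)+(5*b)))+(((8*(z+0))+((a+4)+8))+(((9*9)+5)+(7*(y+6)))))
Step 7: at LL: (0+(b*5)) -> (b*5); overall: (((0+(b*5))*((y*x)+(5*b)))+(((8*(z+0))+((a+4)+8))+(((9*9)+5)+(7*(y+6))))) -> (((b*5)*((y*x)+(5*b)))+(((8*(z+0))+((a+4)+8))+(((9*9)+5)+(7*(y+6)))))
Step 8: at RLLR: (z+0) -> z; overall: (((b*5)*((y*x)+(5*b)))+(((8*(z+0))+((a+4)+8))+(((9*9)+5)+(7*(y+6))))) -> (((b*5)*((y*x)+(5*b)))+(((8*z)+((a+4)+8))+(((9*9)+5)+(7*(y+6)))))
Step 9: at RRLL: (9*9) -> 81; overall: (((b*5)*((y*x)+(5*b)))+(((8*z)+((a+4)+8))+(((9*9)+5)+(7*(y+6))))) -> (((b*5)*((y*x)+(5*b)))+(((8*z)+((a+4)+8))+((81+5)+(7*(y+6)))))
Step 10: at RRL: (81+5) -> 86; overall: (((b*5)*((y*x)+(5*b)))+(((8*z)+((a+4)+8))+((81+5)+(7*(y+6))))) -> (((b*5)*((y*x)+(5*b)))+(((8*z)+((a+4)+8))+(86+(7*(y+6)))))
Fixed point: (((b*5)*((y*x)+(5*b)))+(((8*z)+((a+4)+8))+(86+(7*(y+6)))))

Answer: (((b*5)*((y*x)+(5*b)))+(((8*z)+((a+4)+8))+(86+(7*(y+6)))))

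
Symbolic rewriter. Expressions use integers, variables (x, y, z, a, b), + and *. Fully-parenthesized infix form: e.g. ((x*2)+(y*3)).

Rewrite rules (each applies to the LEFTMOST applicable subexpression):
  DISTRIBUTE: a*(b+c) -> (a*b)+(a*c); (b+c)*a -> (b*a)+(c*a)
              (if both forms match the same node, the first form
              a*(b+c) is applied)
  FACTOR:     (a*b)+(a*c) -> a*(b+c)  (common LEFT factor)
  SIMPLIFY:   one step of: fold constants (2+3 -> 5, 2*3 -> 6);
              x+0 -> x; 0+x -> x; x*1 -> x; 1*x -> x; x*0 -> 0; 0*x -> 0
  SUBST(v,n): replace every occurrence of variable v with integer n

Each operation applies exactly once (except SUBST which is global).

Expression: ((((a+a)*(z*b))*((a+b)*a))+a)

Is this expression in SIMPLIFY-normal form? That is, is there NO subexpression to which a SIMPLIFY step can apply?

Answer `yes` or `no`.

Expression: ((((a+a)*(z*b))*((a+b)*a))+a)
Scanning for simplifiable subexpressions (pre-order)...
  at root: ((((a+a)*(z*b))*((a+b)*a))+a) (not simplifiable)
  at L: (((a+a)*(z*b))*((a+b)*a)) (not simplifiable)
  at LL: ((a+a)*(z*b)) (not simplifiable)
  at LLL: (a+a) (not simplifiable)
  at LLR: (z*b) (not simplifiable)
  at LR: ((a+b)*a) (not simplifiable)
  at LRL: (a+b) (not simplifiable)
Result: no simplifiable subexpression found -> normal form.

Answer: yes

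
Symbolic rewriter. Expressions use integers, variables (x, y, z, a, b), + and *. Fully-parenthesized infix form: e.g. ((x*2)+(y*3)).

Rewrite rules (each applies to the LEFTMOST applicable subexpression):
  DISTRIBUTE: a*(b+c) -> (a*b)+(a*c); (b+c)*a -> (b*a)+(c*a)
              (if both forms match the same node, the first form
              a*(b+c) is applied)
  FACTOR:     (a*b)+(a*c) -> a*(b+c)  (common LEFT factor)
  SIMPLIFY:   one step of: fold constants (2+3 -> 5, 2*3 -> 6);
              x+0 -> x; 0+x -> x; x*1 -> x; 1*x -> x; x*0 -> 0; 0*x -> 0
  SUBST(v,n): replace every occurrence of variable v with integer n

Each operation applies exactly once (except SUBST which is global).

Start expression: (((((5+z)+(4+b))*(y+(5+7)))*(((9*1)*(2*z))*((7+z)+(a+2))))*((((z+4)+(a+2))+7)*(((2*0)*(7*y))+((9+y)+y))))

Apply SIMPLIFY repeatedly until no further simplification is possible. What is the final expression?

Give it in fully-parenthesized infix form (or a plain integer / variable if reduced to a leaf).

Start: (((((5+z)+(4+b))*(y+(5+7)))*(((9*1)*(2*z))*((7+z)+(a+2))))*((((z+4)+(a+2))+7)*(((2*0)*(7*y))+((9+y)+y))))
Step 1: at LLRR: (5+7) -> 12; overall: (((((5+z)+(4+b))*(y+(5+7)))*(((9*1)*(2*z))*((7+z)+(a+2))))*((((z+4)+(a+2))+7)*(((2*0)*(7*y))+((9+y)+y)))) -> (((((5+z)+(4+b))*(y+12))*(((9*1)*(2*z))*((7+z)+(a+2))))*((((z+4)+(a+2))+7)*(((2*0)*(7*y))+((9+y)+y))))
Step 2: at LRLL: (9*1) -> 9; overall: (((((5+z)+(4+b))*(y+12))*(((9*1)*(2*z))*((7+z)+(a+2))))*((((z+4)+(a+2))+7)*(((2*0)*(7*y))+((9+y)+y)))) -> (((((5+z)+(4+b))*(y+12))*((9*(2*z))*((7+z)+(a+2))))*((((z+4)+(a+2))+7)*(((2*0)*(7*y))+((9+y)+y))))
Step 3: at RRLL: (2*0) -> 0; overall: (((((5+z)+(4+b))*(y+12))*((9*(2*z))*((7+z)+(a+2))))*((((z+4)+(a+2))+7)*(((2*0)*(7*y))+((9+y)+y)))) -> (((((5+z)+(4+b))*(y+12))*((9*(2*z))*((7+z)+(a+2))))*((((z+4)+(a+2))+7)*((0*(7*y))+((9+y)+y))))
Step 4: at RRL: (0*(7*y)) -> 0; overall: (((((5+z)+(4+b))*(y+12))*((9*(2*z))*((7+z)+(a+2))))*((((z+4)+(a+2))+7)*((0*(7*y))+((9+y)+y)))) -> (((((5+z)+(4+b))*(y+12))*((9*(2*z))*((7+z)+(a+2))))*((((z+4)+(a+2))+7)*(0+((9+y)+y))))
Step 5: at RR: (0+((9+y)+y)) -> ((9+y)+y); overall: (((((5+z)+(4+b))*(y+12))*((9*(2*z))*((7+z)+(a+2))))*((((z+4)+(a+2))+7)*(0+((9+y)+y)))) -> (((((5+z)+(4+b))*(y+12))*((9*(2*z))*((7+z)+(a+2))))*((((z+4)+(a+2))+7)*((9+y)+y)))
Fixed point: (((((5+z)+(4+b))*(y+12))*((9*(2*z))*((7+z)+(a+2))))*((((z+4)+(a+2))+7)*((9+y)+y)))

Answer: (((((5+z)+(4+b))*(y+12))*((9*(2*z))*((7+z)+(a+2))))*((((z+4)+(a+2))+7)*((9+y)+y)))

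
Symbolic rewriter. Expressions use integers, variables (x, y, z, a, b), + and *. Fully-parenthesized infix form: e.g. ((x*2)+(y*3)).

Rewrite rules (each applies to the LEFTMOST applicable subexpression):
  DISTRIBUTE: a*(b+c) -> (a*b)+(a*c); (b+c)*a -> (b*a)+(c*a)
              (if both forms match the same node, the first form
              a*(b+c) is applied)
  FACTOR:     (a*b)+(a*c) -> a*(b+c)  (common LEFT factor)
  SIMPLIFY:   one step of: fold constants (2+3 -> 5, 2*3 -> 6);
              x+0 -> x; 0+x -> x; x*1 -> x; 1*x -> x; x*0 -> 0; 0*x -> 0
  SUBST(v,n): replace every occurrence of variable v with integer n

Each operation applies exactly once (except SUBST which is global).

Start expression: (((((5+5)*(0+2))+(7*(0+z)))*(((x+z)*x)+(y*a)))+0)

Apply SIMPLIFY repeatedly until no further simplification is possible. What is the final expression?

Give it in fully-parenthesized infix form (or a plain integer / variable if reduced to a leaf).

Answer: ((20+(7*z))*(((x+z)*x)+(y*a)))

Derivation:
Start: (((((5+5)*(0+2))+(7*(0+z)))*(((x+z)*x)+(y*a)))+0)
Step 1: at root: (((((5+5)*(0+2))+(7*(0+z)))*(((x+z)*x)+(y*a)))+0) -> ((((5+5)*(0+2))+(7*(0+z)))*(((x+z)*x)+(y*a))); overall: (((((5+5)*(0+2))+(7*(0+z)))*(((x+z)*x)+(y*a)))+0) -> ((((5+5)*(0+2))+(7*(0+z)))*(((x+z)*x)+(y*a)))
Step 2: at LLL: (5+5) -> 10; overall: ((((5+5)*(0+2))+(7*(0+z)))*(((x+z)*x)+(y*a))) -> (((10*(0+2))+(7*(0+z)))*(((x+z)*x)+(y*a)))
Step 3: at LLR: (0+2) -> 2; overall: (((10*(0+2))+(7*(0+z)))*(((x+z)*x)+(y*a))) -> (((10*2)+(7*(0+z)))*(((x+z)*x)+(y*a)))
Step 4: at LL: (10*2) -> 20; overall: (((10*2)+(7*(0+z)))*(((x+z)*x)+(y*a))) -> ((20+(7*(0+z)))*(((x+z)*x)+(y*a)))
Step 5: at LRR: (0+z) -> z; overall: ((20+(7*(0+z)))*(((x+z)*x)+(y*a))) -> ((20+(7*z))*(((x+z)*x)+(y*a)))
Fixed point: ((20+(7*z))*(((x+z)*x)+(y*a)))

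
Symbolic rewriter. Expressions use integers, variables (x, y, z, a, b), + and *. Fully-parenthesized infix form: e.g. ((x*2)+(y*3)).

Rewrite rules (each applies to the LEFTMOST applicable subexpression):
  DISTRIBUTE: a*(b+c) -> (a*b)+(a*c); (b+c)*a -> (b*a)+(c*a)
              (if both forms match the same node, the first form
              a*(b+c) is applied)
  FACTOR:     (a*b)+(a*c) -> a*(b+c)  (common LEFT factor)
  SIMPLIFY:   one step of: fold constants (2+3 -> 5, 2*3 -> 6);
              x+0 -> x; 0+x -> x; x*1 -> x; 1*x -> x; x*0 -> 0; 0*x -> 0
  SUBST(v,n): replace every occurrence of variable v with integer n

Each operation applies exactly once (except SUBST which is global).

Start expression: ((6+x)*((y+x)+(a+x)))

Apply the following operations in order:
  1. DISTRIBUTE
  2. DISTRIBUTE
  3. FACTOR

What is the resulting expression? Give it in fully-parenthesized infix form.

Start: ((6+x)*((y+x)+(a+x)))
Apply DISTRIBUTE at root (target: ((6+x)*((y+x)+(a+x)))): ((6+x)*((y+x)+(a+x))) -> (((6+x)*(y+x))+((6+x)*(a+x)))
Apply DISTRIBUTE at L (target: ((6+x)*(y+x))): (((6+x)*(y+x))+((6+x)*(a+x))) -> ((((6+x)*y)+((6+x)*x))+((6+x)*(a+x)))
Apply FACTOR at L (target: (((6+x)*y)+((6+x)*x))): ((((6+x)*y)+((6+x)*x))+((6+x)*(a+x))) -> (((6+x)*(y+x))+((6+x)*(a+x)))

Answer: (((6+x)*(y+x))+((6+x)*(a+x)))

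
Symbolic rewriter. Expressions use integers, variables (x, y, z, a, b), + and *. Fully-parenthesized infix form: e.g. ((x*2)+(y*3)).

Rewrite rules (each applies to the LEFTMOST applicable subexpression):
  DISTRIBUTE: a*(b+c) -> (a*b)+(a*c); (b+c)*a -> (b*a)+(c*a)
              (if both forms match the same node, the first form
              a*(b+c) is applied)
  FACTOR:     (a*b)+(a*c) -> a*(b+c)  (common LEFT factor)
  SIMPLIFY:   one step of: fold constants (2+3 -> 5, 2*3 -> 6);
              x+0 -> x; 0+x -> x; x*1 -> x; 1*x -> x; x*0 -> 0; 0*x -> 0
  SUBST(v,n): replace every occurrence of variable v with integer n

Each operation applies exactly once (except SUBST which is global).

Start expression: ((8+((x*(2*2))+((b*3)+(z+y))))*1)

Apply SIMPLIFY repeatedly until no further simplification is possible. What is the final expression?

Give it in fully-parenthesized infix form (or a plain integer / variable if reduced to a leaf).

Start: ((8+((x*(2*2))+((b*3)+(z+y))))*1)
Step 1: at root: ((8+((x*(2*2))+((b*3)+(z+y))))*1) -> (8+((x*(2*2))+((b*3)+(z+y)))); overall: ((8+((x*(2*2))+((b*3)+(z+y))))*1) -> (8+((x*(2*2))+((b*3)+(z+y))))
Step 2: at RLR: (2*2) -> 4; overall: (8+((x*(2*2))+((b*3)+(z+y)))) -> (8+((x*4)+((b*3)+(z+y))))
Fixed point: (8+((x*4)+((b*3)+(z+y))))

Answer: (8+((x*4)+((b*3)+(z+y))))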